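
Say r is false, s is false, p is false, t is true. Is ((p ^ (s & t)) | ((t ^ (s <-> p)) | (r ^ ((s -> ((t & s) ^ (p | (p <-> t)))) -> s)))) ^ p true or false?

F

s & t = F & T = F
p ^ (s & t) = F ^ F = F
s <-> p = F <-> F = T
t ^ (s <-> p) = T ^ T = F
t & s = T & F = F
p <-> t = F <-> T = F
p | (p <-> t) = F | F = F
(t & s) ^ (p | (p <-> t)) = F ^ F = F
s -> ((t & s) ^ (p | (p <-> t))) = F -> F = T
(s -> ((t & s) ^ (p | (p <-> t)))) -> s = T -> F = F
r ^ ((s -> ((t & s) ^ (p | (p <-> t)))) -> s) = F ^ F = F
(t ^ (s <-> p)) | (r ^ ((s -> ((t & s) ^ (p | (p <-> t)))) -> s)) = F | F = F
(p ^ (s & t)) | ((t ^ (s <-> p)) | (r ^ ((s -> ((t & s) ^ (p | (p <-> t)))) -> s))) = F | F = F
((p ^ (s & t)) | ((t ^ (s <-> p)) | (r ^ ((s -> ((t & s) ^ (p | (p <-> t)))) -> s)))) ^ p = F ^ F = F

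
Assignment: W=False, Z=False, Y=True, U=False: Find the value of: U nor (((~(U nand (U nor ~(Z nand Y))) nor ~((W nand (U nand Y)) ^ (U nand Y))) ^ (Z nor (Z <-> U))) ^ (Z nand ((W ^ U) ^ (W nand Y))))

False

Z nand Y = False nand True = True
~(Z nand Y) = ~True = False
U nor ~(Z nand Y) = False nor False = True
U nand (U nor ~(Z nand Y)) = False nand True = True
~(U nand (U nor ~(Z nand Y))) = ~True = False
U nand Y = False nand True = True
W nand (U nand Y) = False nand True = True
U nand Y = False nand True = True
(W nand (U nand Y)) ^ (U nand Y) = True ^ True = False
~((W nand (U nand Y)) ^ (U nand Y)) = ~False = True
~(U nand (U nor ~(Z nand Y))) nor ~((W nand (U nand Y)) ^ (U nand Y)) = False nor True = False
Z <-> U = False <-> False = True
Z nor (Z <-> U) = False nor True = False
(~(U nand (U nor ~(Z nand Y))) nor ~((W nand (U nand Y)) ^ (U nand Y))) ^ (Z nor (Z <-> U)) = False ^ False = False
W ^ U = False ^ False = False
W nand Y = False nand True = True
(W ^ U) ^ (W nand Y) = False ^ True = True
Z nand ((W ^ U) ^ (W nand Y)) = False nand True = True
((~(U nand (U nor ~(Z nand Y))) nor ~((W nand (U nand Y)) ^ (U nand Y))) ^ (Z nor (Z <-> U))) ^ (Z nand ((W ^ U) ^ (W nand Y))) = False ^ True = True
U nor (((~(U nand (U nor ~(Z nand Y))) nor ~((W nand (U nand Y)) ^ (U nand Y))) ^ (Z nor (Z <-> U))) ^ (Z nand ((W ^ U) ^ (W nand Y)))) = False nor True = False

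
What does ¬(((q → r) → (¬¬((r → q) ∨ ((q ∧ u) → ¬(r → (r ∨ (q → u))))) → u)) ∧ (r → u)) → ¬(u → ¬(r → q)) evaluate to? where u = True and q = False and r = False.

q → r = False → False = True
r → q = False → False = True
q ∧ u = False ∧ True = False
q → u = False → True = True
r ∨ (q → u) = False ∨ True = True
r → (r ∨ (q → u)) = False → True = True
¬(r → (r ∨ (q → u))) = ¬True = False
(q ∧ u) → ¬(r → (r ∨ (q → u))) = False → False = True
(r → q) ∨ ((q ∧ u) → ¬(r → (r ∨ (q → u)))) = True ∨ True = True
¬((r → q) ∨ ((q ∧ u) → ¬(r → (r ∨ (q → u))))) = ¬True = False
¬¬((r → q) ∨ ((q ∧ u) → ¬(r → (r ∨ (q → u))))) = ¬False = True
¬¬((r → q) ∨ ((q ∧ u) → ¬(r → (r ∨ (q → u))))) → u = True → True = True
(q → r) → (¬¬((r → q) ∨ ((q ∧ u) → ¬(r → (r ∨ (q → u))))) → u) = True → True = True
r → u = False → True = True
((q → r) → (¬¬((r → q) ∨ ((q ∧ u) → ¬(r → (r ∨ (q → u))))) → u)) ∧ (r → u) = True ∧ True = True
¬(((q → r) → (¬¬((r → q) ∨ ((q ∧ u) → ¬(r → (r ∨ (q → u))))) → u)) ∧ (r → u)) = ¬True = False
r → q = False → False = True
¬(r → q) = ¬True = False
u → ¬(r → q) = True → False = False
¬(u → ¬(r → q)) = ¬False = True
¬(((q → r) → (¬¬((r → q) ∨ ((q ∧ u) → ¬(r → (r ∨ (q → u))))) → u)) ∧ (r → u)) → ¬(u → ¬(r → q)) = False → True = True

True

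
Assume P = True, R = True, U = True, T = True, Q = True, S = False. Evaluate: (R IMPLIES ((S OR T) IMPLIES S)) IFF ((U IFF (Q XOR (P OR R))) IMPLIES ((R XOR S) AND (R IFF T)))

False

Substituting P=True, R=True, U=True, T=True, Q=True, S=False:
S OR T = False OR True = True
(S OR T) IMPLIES S = True IMPLIES False = False
R IMPLIES ((S OR T) IMPLIES S) = True IMPLIES False = False
P OR R = True OR True = True
Q XOR (P OR R) = True XOR True = False
U IFF (Q XOR (P OR R)) = True IFF False = False
R XOR S = True XOR False = True
R IFF T = True IFF True = True
(R XOR S) AND (R IFF T) = True AND True = True
(U IFF (Q XOR (P OR R))) IMPLIES ((R XOR S) AND (R IFF T)) = False IMPLIES True = True
(R IMPLIES ((S OR T) IMPLIES S)) IFF ((U IFF (Q XOR (P OR R))) IMPLIES ((R XOR S) AND (R IFF T))) = False IFF True = False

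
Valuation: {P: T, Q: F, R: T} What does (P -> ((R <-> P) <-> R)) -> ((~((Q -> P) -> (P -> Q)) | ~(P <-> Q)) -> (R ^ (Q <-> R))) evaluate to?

T

R <-> P = T <-> T = T
(R <-> P) <-> R = T <-> T = T
P -> ((R <-> P) <-> R) = T -> T = T
Q -> P = F -> T = T
P -> Q = T -> F = F
(Q -> P) -> (P -> Q) = T -> F = F
~((Q -> P) -> (P -> Q)) = ~F = T
P <-> Q = T <-> F = F
~(P <-> Q) = ~F = T
~((Q -> P) -> (P -> Q)) | ~(P <-> Q) = T | T = T
Q <-> R = F <-> T = F
R ^ (Q <-> R) = T ^ F = T
(~((Q -> P) -> (P -> Q)) | ~(P <-> Q)) -> (R ^ (Q <-> R)) = T -> T = T
(P -> ((R <-> P) <-> R)) -> ((~((Q -> P) -> (P -> Q)) | ~(P <-> Q)) -> (R ^ (Q <-> R))) = T -> T = T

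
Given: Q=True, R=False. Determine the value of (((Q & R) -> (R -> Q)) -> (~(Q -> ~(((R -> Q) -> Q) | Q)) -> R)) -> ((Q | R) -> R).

Q & R = True & False = False
R -> Q = False -> True = True
(Q & R) -> (R -> Q) = False -> True = True
R -> Q = False -> True = True
(R -> Q) -> Q = True -> True = True
((R -> Q) -> Q) | Q = True | True = True
~(((R -> Q) -> Q) | Q) = ~True = False
Q -> ~(((R -> Q) -> Q) | Q) = True -> False = False
~(Q -> ~(((R -> Q) -> Q) | Q)) = ~False = True
~(Q -> ~(((R -> Q) -> Q) | Q)) -> R = True -> False = False
((Q & R) -> (R -> Q)) -> (~(Q -> ~(((R -> Q) -> Q) | Q)) -> R) = True -> False = False
Q | R = True | False = True
(Q | R) -> R = True -> False = False
(((Q & R) -> (R -> Q)) -> (~(Q -> ~(((R -> Q) -> Q) | Q)) -> R)) -> ((Q | R) -> R) = False -> False = True

True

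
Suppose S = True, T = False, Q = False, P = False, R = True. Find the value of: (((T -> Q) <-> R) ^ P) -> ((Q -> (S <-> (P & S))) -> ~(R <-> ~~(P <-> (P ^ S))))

True

Substituting S=True, T=False, Q=False, P=False, R=True:
T -> Q = False -> False = True
(T -> Q) <-> R = True <-> True = True
((T -> Q) <-> R) ^ P = True ^ False = True
P & S = False & True = False
S <-> (P & S) = True <-> False = False
Q -> (S <-> (P & S)) = False -> False = True
P ^ S = False ^ True = True
P <-> (P ^ S) = False <-> True = False
~(P <-> (P ^ S)) = ~False = True
~~(P <-> (P ^ S)) = ~True = False
R <-> ~~(P <-> (P ^ S)) = True <-> False = False
~(R <-> ~~(P <-> (P ^ S))) = ~False = True
(Q -> (S <-> (P & S))) -> ~(R <-> ~~(P <-> (P ^ S))) = True -> True = True
(((T -> Q) <-> R) ^ P) -> ((Q -> (S <-> (P & S))) -> ~(R <-> ~~(P <-> (P ^ S)))) = True -> True = True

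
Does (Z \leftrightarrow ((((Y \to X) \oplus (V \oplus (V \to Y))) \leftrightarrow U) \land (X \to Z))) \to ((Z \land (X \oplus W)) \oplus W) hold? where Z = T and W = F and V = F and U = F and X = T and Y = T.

Y \to X = T \to T = T
V \to Y = F \to T = T
V \oplus (V \to Y) = F \oplus T = T
(Y \to X) \oplus (V \oplus (V \to Y)) = T \oplus T = F
((Y \to X) \oplus (V \oplus (V \to Y))) \leftrightarrow U = F \leftrightarrow F = T
X \to Z = T \to T = T
(((Y \to X) \oplus (V \oplus (V \to Y))) \leftrightarrow U) \land (X \to Z) = T \land T = T
Z \leftrightarrow ((((Y \to X) \oplus (V \oplus (V \to Y))) \leftrightarrow U) \land (X \to Z)) = T \leftrightarrow T = T
X \oplus W = T \oplus F = T
Z \land (X \oplus W) = T \land T = T
(Z \land (X \oplus W)) \oplus W = T \oplus F = T
(Z \leftrightarrow ((((Y \to X) \oplus (V \oplus (V \to Y))) \leftrightarrow U) \land (X \to Z))) \to ((Z \land (X \oplus W)) \oplus W) = T \to T = T

T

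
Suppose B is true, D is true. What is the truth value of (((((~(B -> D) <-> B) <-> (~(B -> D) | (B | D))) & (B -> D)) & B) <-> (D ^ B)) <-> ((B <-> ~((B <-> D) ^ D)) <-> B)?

True

B -> D = True -> True = True
~(B -> D) = ~True = False
~(B -> D) <-> B = False <-> True = False
B -> D = True -> True = True
~(B -> D) = ~True = False
B | D = True | True = True
~(B -> D) | (B | D) = False | True = True
(~(B -> D) <-> B) <-> (~(B -> D) | (B | D)) = False <-> True = False
B -> D = True -> True = True
((~(B -> D) <-> B) <-> (~(B -> D) | (B | D))) & (B -> D) = False & True = False
(((~(B -> D) <-> B) <-> (~(B -> D) | (B | D))) & (B -> D)) & B = False & True = False
D ^ B = True ^ True = False
((((~(B -> D) <-> B) <-> (~(B -> D) | (B | D))) & (B -> D)) & B) <-> (D ^ B) = False <-> False = True
B <-> D = True <-> True = True
(B <-> D) ^ D = True ^ True = False
~((B <-> D) ^ D) = ~False = True
B <-> ~((B <-> D) ^ D) = True <-> True = True
(B <-> ~((B <-> D) ^ D)) <-> B = True <-> True = True
(((((~(B -> D) <-> B) <-> (~(B -> D) | (B | D))) & (B -> D)) & B) <-> (D ^ B)) <-> ((B <-> ~((B <-> D) ^ D)) <-> B) = True <-> True = True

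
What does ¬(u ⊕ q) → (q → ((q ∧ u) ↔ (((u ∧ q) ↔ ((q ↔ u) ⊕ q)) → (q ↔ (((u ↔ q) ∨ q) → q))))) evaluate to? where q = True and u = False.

u ⊕ q = False ⊕ True = True
¬(u ⊕ q) = ¬True = False
q ∧ u = True ∧ False = False
u ∧ q = False ∧ True = False
q ↔ u = True ↔ False = False
(q ↔ u) ⊕ q = False ⊕ True = True
(u ∧ q) ↔ ((q ↔ u) ⊕ q) = False ↔ True = False
u ↔ q = False ↔ True = False
(u ↔ q) ∨ q = False ∨ True = True
((u ↔ q) ∨ q) → q = True → True = True
q ↔ (((u ↔ q) ∨ q) → q) = True ↔ True = True
((u ∧ q) ↔ ((q ↔ u) ⊕ q)) → (q ↔ (((u ↔ q) ∨ q) → q)) = False → True = True
(q ∧ u) ↔ (((u ∧ q) ↔ ((q ↔ u) ⊕ q)) → (q ↔ (((u ↔ q) ∨ q) → q))) = False ↔ True = False
q → ((q ∧ u) ↔ (((u ∧ q) ↔ ((q ↔ u) ⊕ q)) → (q ↔ (((u ↔ q) ∨ q) → q)))) = True → False = False
¬(u ⊕ q) → (q → ((q ∧ u) ↔ (((u ∧ q) ↔ ((q ↔ u) ⊕ q)) → (q ↔ (((u ↔ q) ∨ q) → q))))) = False → False = True

True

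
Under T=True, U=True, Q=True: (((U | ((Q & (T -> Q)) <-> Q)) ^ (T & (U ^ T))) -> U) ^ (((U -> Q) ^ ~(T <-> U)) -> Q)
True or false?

Substituting T=True, U=True, Q=True:
T -> Q = True -> True = True
Q & (T -> Q) = True & True = True
(Q & (T -> Q)) <-> Q = True <-> True = True
U | ((Q & (T -> Q)) <-> Q) = True | True = True
U ^ T = True ^ True = False
T & (U ^ T) = True & False = False
(U | ((Q & (T -> Q)) <-> Q)) ^ (T & (U ^ T)) = True ^ False = True
((U | ((Q & (T -> Q)) <-> Q)) ^ (T & (U ^ T))) -> U = True -> True = True
U -> Q = True -> True = True
T <-> U = True <-> True = True
~(T <-> U) = ~True = False
(U -> Q) ^ ~(T <-> U) = True ^ False = True
((U -> Q) ^ ~(T <-> U)) -> Q = True -> True = True
(((U | ((Q & (T -> Q)) <-> Q)) ^ (T & (U ^ T))) -> U) ^ (((U -> Q) ^ ~(T <-> U)) -> Q) = True ^ True = False

False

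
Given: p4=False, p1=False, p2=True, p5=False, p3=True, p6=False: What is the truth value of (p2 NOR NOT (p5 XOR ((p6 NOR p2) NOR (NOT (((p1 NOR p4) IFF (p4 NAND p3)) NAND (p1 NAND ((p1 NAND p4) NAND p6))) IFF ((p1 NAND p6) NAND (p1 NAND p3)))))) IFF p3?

p6 NOR p2 = False NOR True = False
p1 NOR p4 = False NOR False = True
p4 NAND p3 = False NAND True = True
(p1 NOR p4) IFF (p4 NAND p3) = True IFF True = True
p1 NAND p4 = False NAND False = True
(p1 NAND p4) NAND p6 = True NAND False = True
p1 NAND ((p1 NAND p4) NAND p6) = False NAND True = True
((p1 NOR p4) IFF (p4 NAND p3)) NAND (p1 NAND ((p1 NAND p4) NAND p6)) = True NAND True = False
NOT (((p1 NOR p4) IFF (p4 NAND p3)) NAND (p1 NAND ((p1 NAND p4) NAND p6))) = NOT False = True
p1 NAND p6 = False NAND False = True
p1 NAND p3 = False NAND True = True
(p1 NAND p6) NAND (p1 NAND p3) = True NAND True = False
NOT (((p1 NOR p4) IFF (p4 NAND p3)) NAND (p1 NAND ((p1 NAND p4) NAND p6))) IFF ((p1 NAND p6) NAND (p1 NAND p3)) = True IFF False = False
(p6 NOR p2) NOR (NOT (((p1 NOR p4) IFF (p4 NAND p3)) NAND (p1 NAND ((p1 NAND p4) NAND p6))) IFF ((p1 NAND p6) NAND (p1 NAND p3))) = False NOR False = True
p5 XOR ((p6 NOR p2) NOR (NOT (((p1 NOR p4) IFF (p4 NAND p3)) NAND (p1 NAND ((p1 NAND p4) NAND p6))) IFF ((p1 NAND p6) NAND (p1 NAND p3)))) = False XOR True = True
NOT (p5 XOR ((p6 NOR p2) NOR (NOT (((p1 NOR p4) IFF (p4 NAND p3)) NAND (p1 NAND ((p1 NAND p4) NAND p6))) IFF ((p1 NAND p6) NAND (p1 NAND p3))))) = NOT True = False
p2 NOR NOT (p5 XOR ((p6 NOR p2) NOR (NOT (((p1 NOR p4) IFF (p4 NAND p3)) NAND (p1 NAND ((p1 NAND p4) NAND p6))) IFF ((p1 NAND p6) NAND (p1 NAND p3))))) = True NOR False = False
(p2 NOR NOT (p5 XOR ((p6 NOR p2) NOR (NOT (((p1 NOR p4) IFF (p4 NAND p3)) NAND (p1 NAND ((p1 NAND p4) NAND p6))) IFF ((p1 NAND p6) NAND (p1 NAND p3)))))) IFF p3 = False IFF True = False

False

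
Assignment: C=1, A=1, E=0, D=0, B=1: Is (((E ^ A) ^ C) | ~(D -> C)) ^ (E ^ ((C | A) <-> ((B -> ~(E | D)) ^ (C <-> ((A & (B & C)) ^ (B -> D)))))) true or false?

E ^ A = 0 ^ 1 = 1
(E ^ A) ^ C = 1 ^ 1 = 0
D -> C = 0 -> 1 = 1
~(D -> C) = ~1 = 0
((E ^ A) ^ C) | ~(D -> C) = 0 | 0 = 0
C | A = 1 | 1 = 1
E | D = 0 | 0 = 0
~(E | D) = ~0 = 1
B -> ~(E | D) = 1 -> 1 = 1
B & C = 1 & 1 = 1
A & (B & C) = 1 & 1 = 1
B -> D = 1 -> 0 = 0
(A & (B & C)) ^ (B -> D) = 1 ^ 0 = 1
C <-> ((A & (B & C)) ^ (B -> D)) = 1 <-> 1 = 1
(B -> ~(E | D)) ^ (C <-> ((A & (B & C)) ^ (B -> D))) = 1 ^ 1 = 0
(C | A) <-> ((B -> ~(E | D)) ^ (C <-> ((A & (B & C)) ^ (B -> D)))) = 1 <-> 0 = 0
E ^ ((C | A) <-> ((B -> ~(E | D)) ^ (C <-> ((A & (B & C)) ^ (B -> D))))) = 0 ^ 0 = 0
(((E ^ A) ^ C) | ~(D -> C)) ^ (E ^ ((C | A) <-> ((B -> ~(E | D)) ^ (C <-> ((A & (B & C)) ^ (B -> D)))))) = 0 ^ 0 = 0

0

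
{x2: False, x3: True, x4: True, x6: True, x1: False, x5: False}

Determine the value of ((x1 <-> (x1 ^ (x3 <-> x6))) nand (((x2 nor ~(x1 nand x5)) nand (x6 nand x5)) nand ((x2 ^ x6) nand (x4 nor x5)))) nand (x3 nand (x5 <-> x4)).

x3 <-> x6 = True <-> True = True
x1 ^ (x3 <-> x6) = False ^ True = True
x1 <-> (x1 ^ (x3 <-> x6)) = False <-> True = False
x1 nand x5 = False nand False = True
~(x1 nand x5) = ~True = False
x2 nor ~(x1 nand x5) = False nor False = True
x6 nand x5 = True nand False = True
(x2 nor ~(x1 nand x5)) nand (x6 nand x5) = True nand True = False
x2 ^ x6 = False ^ True = True
x4 nor x5 = True nor False = False
(x2 ^ x6) nand (x4 nor x5) = True nand False = True
((x2 nor ~(x1 nand x5)) nand (x6 nand x5)) nand ((x2 ^ x6) nand (x4 nor x5)) = False nand True = True
(x1 <-> (x1 ^ (x3 <-> x6))) nand (((x2 nor ~(x1 nand x5)) nand (x6 nand x5)) nand ((x2 ^ x6) nand (x4 nor x5))) = False nand True = True
x5 <-> x4 = False <-> True = False
x3 nand (x5 <-> x4) = True nand False = True
((x1 <-> (x1 ^ (x3 <-> x6))) nand (((x2 nor ~(x1 nand x5)) nand (x6 nand x5)) nand ((x2 ^ x6) nand (x4 nor x5)))) nand (x3 nand (x5 <-> x4)) = True nand True = False

False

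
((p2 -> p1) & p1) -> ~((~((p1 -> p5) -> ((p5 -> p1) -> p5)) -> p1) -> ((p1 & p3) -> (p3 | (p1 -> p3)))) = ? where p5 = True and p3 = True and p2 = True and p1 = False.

True

p2 -> p1 = True -> False = False
(p2 -> p1) & p1 = False & False = False
p1 -> p5 = False -> True = True
p5 -> p1 = True -> False = False
(p5 -> p1) -> p5 = False -> True = True
(p1 -> p5) -> ((p5 -> p1) -> p5) = True -> True = True
~((p1 -> p5) -> ((p5 -> p1) -> p5)) = ~True = False
~((p1 -> p5) -> ((p5 -> p1) -> p5)) -> p1 = False -> False = True
p1 & p3 = False & True = False
p1 -> p3 = False -> True = True
p3 | (p1 -> p3) = True | True = True
(p1 & p3) -> (p3 | (p1 -> p3)) = False -> True = True
(~((p1 -> p5) -> ((p5 -> p1) -> p5)) -> p1) -> ((p1 & p3) -> (p3 | (p1 -> p3))) = True -> True = True
~((~((p1 -> p5) -> ((p5 -> p1) -> p5)) -> p1) -> ((p1 & p3) -> (p3 | (p1 -> p3)))) = ~True = False
((p2 -> p1) & p1) -> ~((~((p1 -> p5) -> ((p5 -> p1) -> p5)) -> p1) -> ((p1 & p3) -> (p3 | (p1 -> p3)))) = False -> False = True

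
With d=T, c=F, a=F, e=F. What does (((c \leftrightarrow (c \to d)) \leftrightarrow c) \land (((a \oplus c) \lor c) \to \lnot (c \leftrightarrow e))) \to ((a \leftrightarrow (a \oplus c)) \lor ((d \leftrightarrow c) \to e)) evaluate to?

Substituting d=T, c=F, a=F, e=F:
c \to d = F \to T = T
c \leftrightarrow (c \to d) = F \leftrightarrow T = F
(c \leftrightarrow (c \to d)) \leftrightarrow c = F \leftrightarrow F = T
a \oplus c = F \oplus F = F
(a \oplus c) \lor c = F \lor F = F
c \leftrightarrow e = F \leftrightarrow F = T
\lnot (c \leftrightarrow e) = \lnot T = F
((a \oplus c) \lor c) \to \lnot (c \leftrightarrow e) = F \to F = T
((c \leftrightarrow (c \to d)) \leftrightarrow c) \land (((a \oplus c) \lor c) \to \lnot (c \leftrightarrow e)) = T \land T = T
a \oplus c = F \oplus F = F
a \leftrightarrow (a \oplus c) = F \leftrightarrow F = T
d \leftrightarrow c = T \leftrightarrow F = F
(d \leftrightarrow c) \to e = F \to F = T
(a \leftrightarrow (a \oplus c)) \lor ((d \leftrightarrow c) \to e) = T \lor T = T
(((c \leftrightarrow (c \to d)) \leftrightarrow c) \land (((a \oplus c) \lor c) \to \lnot (c \leftrightarrow e))) \to ((a \leftrightarrow (a \oplus c)) \lor ((d \leftrightarrow c) \to e)) = T \to T = T

T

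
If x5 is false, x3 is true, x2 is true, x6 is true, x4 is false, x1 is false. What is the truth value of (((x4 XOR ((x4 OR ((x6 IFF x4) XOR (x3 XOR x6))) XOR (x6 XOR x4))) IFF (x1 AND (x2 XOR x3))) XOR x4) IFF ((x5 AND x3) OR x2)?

Substituting x5=False, x3=True, x2=True, x6=True, x4=False, x1=False:
x6 IFF x4 = True IFF False = False
x3 XOR x6 = True XOR True = False
(x6 IFF x4) XOR (x3 XOR x6) = False XOR False = False
x4 OR ((x6 IFF x4) XOR (x3 XOR x6)) = False OR False = False
x6 XOR x4 = True XOR False = True
(x4 OR ((x6 IFF x4) XOR (x3 XOR x6))) XOR (x6 XOR x4) = False XOR True = True
x4 XOR ((x4 OR ((x6 IFF x4) XOR (x3 XOR x6))) XOR (x6 XOR x4)) = False XOR True = True
x2 XOR x3 = True XOR True = False
x1 AND (x2 XOR x3) = False AND False = False
(x4 XOR ((x4 OR ((x6 IFF x4) XOR (x3 XOR x6))) XOR (x6 XOR x4))) IFF (x1 AND (x2 XOR x3)) = True IFF False = False
((x4 XOR ((x4 OR ((x6 IFF x4) XOR (x3 XOR x6))) XOR (x6 XOR x4))) IFF (x1 AND (x2 XOR x3))) XOR x4 = False XOR False = False
x5 AND x3 = False AND True = False
(x5 AND x3) OR x2 = False OR True = True
(((x4 XOR ((x4 OR ((x6 IFF x4) XOR (x3 XOR x6))) XOR (x6 XOR x4))) IFF (x1 AND (x2 XOR x3))) XOR x4) IFF ((x5 AND x3) OR x2) = False IFF True = False

False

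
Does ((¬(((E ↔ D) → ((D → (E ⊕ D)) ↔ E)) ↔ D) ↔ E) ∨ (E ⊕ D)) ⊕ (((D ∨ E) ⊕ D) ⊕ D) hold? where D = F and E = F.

E ↔ D = F ↔ F = T
E ⊕ D = F ⊕ F = F
D → (E ⊕ D) = F → F = T
(D → (E ⊕ D)) ↔ E = T ↔ F = F
(E ↔ D) → ((D → (E ⊕ D)) ↔ E) = T → F = F
((E ↔ D) → ((D → (E ⊕ D)) ↔ E)) ↔ D = F ↔ F = T
¬(((E ↔ D) → ((D → (E ⊕ D)) ↔ E)) ↔ D) = ¬T = F
¬(((E ↔ D) → ((D → (E ⊕ D)) ↔ E)) ↔ D) ↔ E = F ↔ F = T
E ⊕ D = F ⊕ F = F
(¬(((E ↔ D) → ((D → (E ⊕ D)) ↔ E)) ↔ D) ↔ E) ∨ (E ⊕ D) = T ∨ F = T
D ∨ E = F ∨ F = F
(D ∨ E) ⊕ D = F ⊕ F = F
((D ∨ E) ⊕ D) ⊕ D = F ⊕ F = F
((¬(((E ↔ D) → ((D → (E ⊕ D)) ↔ E)) ↔ D) ↔ E) ∨ (E ⊕ D)) ⊕ (((D ∨ E) ⊕ D) ⊕ D) = T ⊕ F = T

T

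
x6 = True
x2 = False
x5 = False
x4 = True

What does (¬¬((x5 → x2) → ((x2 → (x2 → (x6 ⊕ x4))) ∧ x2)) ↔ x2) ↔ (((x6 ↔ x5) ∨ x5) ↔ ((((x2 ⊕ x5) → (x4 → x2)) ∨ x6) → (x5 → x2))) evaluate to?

False

x5 → x2 = False → False = True
x6 ⊕ x4 = True ⊕ True = False
x2 → (x6 ⊕ x4) = False → False = True
x2 → (x2 → (x6 ⊕ x4)) = False → True = True
(x2 → (x2 → (x6 ⊕ x4))) ∧ x2 = True ∧ False = False
(x5 → x2) → ((x2 → (x2 → (x6 ⊕ x4))) ∧ x2) = True → False = False
¬((x5 → x2) → ((x2 → (x2 → (x6 ⊕ x4))) ∧ x2)) = ¬False = True
¬¬((x5 → x2) → ((x2 → (x2 → (x6 ⊕ x4))) ∧ x2)) = ¬True = False
¬¬((x5 → x2) → ((x2 → (x2 → (x6 ⊕ x4))) ∧ x2)) ↔ x2 = False ↔ False = True
x6 ↔ x5 = True ↔ False = False
(x6 ↔ x5) ∨ x5 = False ∨ False = False
x2 ⊕ x5 = False ⊕ False = False
x4 → x2 = True → False = False
(x2 ⊕ x5) → (x4 → x2) = False → False = True
((x2 ⊕ x5) → (x4 → x2)) ∨ x6 = True ∨ True = True
x5 → x2 = False → False = True
(((x2 ⊕ x5) → (x4 → x2)) ∨ x6) → (x5 → x2) = True → True = True
((x6 ↔ x5) ∨ x5) ↔ ((((x2 ⊕ x5) → (x4 → x2)) ∨ x6) → (x5 → x2)) = False ↔ True = False
(¬¬((x5 → x2) → ((x2 → (x2 → (x6 ⊕ x4))) ∧ x2)) ↔ x2) ↔ (((x6 ↔ x5) ∨ x5) ↔ ((((x2 ⊕ x5) → (x4 → x2)) ∨ x6) → (x5 → x2))) = True ↔ False = False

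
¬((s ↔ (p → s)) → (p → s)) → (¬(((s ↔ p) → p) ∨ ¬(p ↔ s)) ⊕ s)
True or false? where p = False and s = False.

True

p → s = False → False = True
s ↔ (p → s) = False ↔ True = False
p → s = False → False = True
(s ↔ (p → s)) → (p → s) = False → True = True
¬((s ↔ (p → s)) → (p → s)) = ¬True = False
s ↔ p = False ↔ False = True
(s ↔ p) → p = True → False = False
p ↔ s = False ↔ False = True
¬(p ↔ s) = ¬True = False
((s ↔ p) → p) ∨ ¬(p ↔ s) = False ∨ False = False
¬(((s ↔ p) → p) ∨ ¬(p ↔ s)) = ¬False = True
¬(((s ↔ p) → p) ∨ ¬(p ↔ s)) ⊕ s = True ⊕ False = True
¬((s ↔ (p → s)) → (p → s)) → (¬(((s ↔ p) → p) ∨ ¬(p ↔ s)) ⊕ s) = False → True = True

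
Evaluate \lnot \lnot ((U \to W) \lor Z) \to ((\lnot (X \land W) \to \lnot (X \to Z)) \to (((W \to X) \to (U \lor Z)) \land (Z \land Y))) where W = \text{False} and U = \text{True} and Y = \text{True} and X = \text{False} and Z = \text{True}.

U \to W = \text{True} \to \text{False} = \text{False}
(U \to W) \lor Z = \text{False} \lor \text{True} = \text{True}
\lnot ((U \to W) \lor Z) = \lnot \text{True} = \text{False}
\lnot \lnot ((U \to W) \lor Z) = \lnot \text{False} = \text{True}
X \land W = \text{False} \land \text{False} = \text{False}
\lnot (X \land W) = \lnot \text{False} = \text{True}
X \to Z = \text{False} \to \text{True} = \text{True}
\lnot (X \to Z) = \lnot \text{True} = \text{False}
\lnot (X \land W) \to \lnot (X \to Z) = \text{True} \to \text{False} = \text{False}
W \to X = \text{False} \to \text{False} = \text{True}
U \lor Z = \text{True} \lor \text{True} = \text{True}
(W \to X) \to (U \lor Z) = \text{True} \to \text{True} = \text{True}
Z \land Y = \text{True} \land \text{True} = \text{True}
((W \to X) \to (U \lor Z)) \land (Z \land Y) = \text{True} \land \text{True} = \text{True}
(\lnot (X \land W) \to \lnot (X \to Z)) \to (((W \to X) \to (U \lor Z)) \land (Z \land Y)) = \text{False} \to \text{True} = \text{True}
\lnot \lnot ((U \to W) \lor Z) \to ((\lnot (X \land W) \to \lnot (X \to Z)) \to (((W \to X) \to (U \lor Z)) \land (Z \land Y))) = \text{True} \to \text{True} = \text{True}

\text{True}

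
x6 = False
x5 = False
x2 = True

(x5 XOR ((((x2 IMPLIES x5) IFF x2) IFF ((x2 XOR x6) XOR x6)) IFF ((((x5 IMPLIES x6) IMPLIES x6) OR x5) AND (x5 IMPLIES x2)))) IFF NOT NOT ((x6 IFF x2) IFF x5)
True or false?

x2 IMPLIES x5 = True IMPLIES False = False
(x2 IMPLIES x5) IFF x2 = False IFF True = False
x2 XOR x6 = True XOR False = True
(x2 XOR x6) XOR x6 = True XOR False = True
((x2 IMPLIES x5) IFF x2) IFF ((x2 XOR x6) XOR x6) = False IFF True = False
x5 IMPLIES x6 = False IMPLIES False = True
(x5 IMPLIES x6) IMPLIES x6 = True IMPLIES False = False
((x5 IMPLIES x6) IMPLIES x6) OR x5 = False OR False = False
x5 IMPLIES x2 = False IMPLIES True = True
(((x5 IMPLIES x6) IMPLIES x6) OR x5) AND (x5 IMPLIES x2) = False AND True = False
(((x2 IMPLIES x5) IFF x2) IFF ((x2 XOR x6) XOR x6)) IFF ((((x5 IMPLIES x6) IMPLIES x6) OR x5) AND (x5 IMPLIES x2)) = False IFF False = True
x5 XOR ((((x2 IMPLIES x5) IFF x2) IFF ((x2 XOR x6) XOR x6)) IFF ((((x5 IMPLIES x6) IMPLIES x6) OR x5) AND (x5 IMPLIES x2))) = False XOR True = True
x6 IFF x2 = False IFF True = False
(x6 IFF x2) IFF x5 = False IFF False = True
NOT ((x6 IFF x2) IFF x5) = NOT True = False
NOT NOT ((x6 IFF x2) IFF x5) = NOT False = True
(x5 XOR ((((x2 IMPLIES x5) IFF x2) IFF ((x2 XOR x6) XOR x6)) IFF ((((x5 IMPLIES x6) IMPLIES x6) OR x5) AND (x5 IMPLIES x2)))) IFF NOT NOT ((x6 IFF x2) IFF x5) = True IFF True = True

True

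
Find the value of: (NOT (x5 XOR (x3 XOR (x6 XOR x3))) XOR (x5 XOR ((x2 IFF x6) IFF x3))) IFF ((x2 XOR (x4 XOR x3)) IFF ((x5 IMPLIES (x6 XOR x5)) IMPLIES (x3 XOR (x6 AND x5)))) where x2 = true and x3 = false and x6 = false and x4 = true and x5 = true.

x6 XOR x3 = false XOR false = false
x3 XOR (x6 XOR x3) = false XOR false = false
x5 XOR (x3 XOR (x6 XOR x3)) = true XOR false = true
NOT (x5 XOR (x3 XOR (x6 XOR x3))) = NOT true = false
x2 IFF x6 = true IFF false = false
(x2 IFF x6) IFF x3 = false IFF false = true
x5 XOR ((x2 IFF x6) IFF x3) = true XOR true = false
NOT (x5 XOR (x3 XOR (x6 XOR x3))) XOR (x5 XOR ((x2 IFF x6) IFF x3)) = false XOR false = false
x4 XOR x3 = true XOR false = true
x2 XOR (x4 XOR x3) = true XOR true = false
x6 XOR x5 = false XOR true = true
x5 IMPLIES (x6 XOR x5) = true IMPLIES true = true
x6 AND x5 = false AND true = false
x3 XOR (x6 AND x5) = false XOR false = false
(x5 IMPLIES (x6 XOR x5)) IMPLIES (x3 XOR (x6 AND x5)) = true IMPLIES false = false
(x2 XOR (x4 XOR x3)) IFF ((x5 IMPLIES (x6 XOR x5)) IMPLIES (x3 XOR (x6 AND x5))) = false IFF false = true
(NOT (x5 XOR (x3 XOR (x6 XOR x3))) XOR (x5 XOR ((x2 IFF x6) IFF x3))) IFF ((x2 XOR (x4 XOR x3)) IFF ((x5 IMPLIES (x6 XOR x5)) IMPLIES (x3 XOR (x6 AND x5)))) = false IFF true = false

false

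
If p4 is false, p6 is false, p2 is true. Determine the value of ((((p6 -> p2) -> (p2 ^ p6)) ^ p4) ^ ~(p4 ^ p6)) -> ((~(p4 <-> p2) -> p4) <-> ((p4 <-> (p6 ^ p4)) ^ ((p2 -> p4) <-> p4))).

1

Substituting p4=0, p6=0, p2=1:
p6 -> p2 = 0 -> 1 = 1
p2 ^ p6 = 1 ^ 0 = 1
(p6 -> p2) -> (p2 ^ p6) = 1 -> 1 = 1
((p6 -> p2) -> (p2 ^ p6)) ^ p4 = 1 ^ 0 = 1
p4 ^ p6 = 0 ^ 0 = 0
~(p4 ^ p6) = ~0 = 1
(((p6 -> p2) -> (p2 ^ p6)) ^ p4) ^ ~(p4 ^ p6) = 1 ^ 1 = 0
p4 <-> p2 = 0 <-> 1 = 0
~(p4 <-> p2) = ~0 = 1
~(p4 <-> p2) -> p4 = 1 -> 0 = 0
p6 ^ p4 = 0 ^ 0 = 0
p4 <-> (p6 ^ p4) = 0 <-> 0 = 1
p2 -> p4 = 1 -> 0 = 0
(p2 -> p4) <-> p4 = 0 <-> 0 = 1
(p4 <-> (p6 ^ p4)) ^ ((p2 -> p4) <-> p4) = 1 ^ 1 = 0
(~(p4 <-> p2) -> p4) <-> ((p4 <-> (p6 ^ p4)) ^ ((p2 -> p4) <-> p4)) = 0 <-> 0 = 1
((((p6 -> p2) -> (p2 ^ p6)) ^ p4) ^ ~(p4 ^ p6)) -> ((~(p4 <-> p2) -> p4) <-> ((p4 <-> (p6 ^ p4)) ^ ((p2 -> p4) <-> p4))) = 0 -> 1 = 1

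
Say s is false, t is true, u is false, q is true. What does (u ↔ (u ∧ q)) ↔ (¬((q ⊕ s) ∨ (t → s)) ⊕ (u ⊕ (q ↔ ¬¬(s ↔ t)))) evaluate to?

F

u ∧ q = F ∧ T = F
u ↔ (u ∧ q) = F ↔ F = T
q ⊕ s = T ⊕ F = T
t → s = T → F = F
(q ⊕ s) ∨ (t → s) = T ∨ F = T
¬((q ⊕ s) ∨ (t → s)) = ¬T = F
s ↔ t = F ↔ T = F
¬(s ↔ t) = ¬F = T
¬¬(s ↔ t) = ¬T = F
q ↔ ¬¬(s ↔ t) = T ↔ F = F
u ⊕ (q ↔ ¬¬(s ↔ t)) = F ⊕ F = F
¬((q ⊕ s) ∨ (t → s)) ⊕ (u ⊕ (q ↔ ¬¬(s ↔ t))) = F ⊕ F = F
(u ↔ (u ∧ q)) ↔ (¬((q ⊕ s) ∨ (t → s)) ⊕ (u ⊕ (q ↔ ¬¬(s ↔ t)))) = T ↔ F = F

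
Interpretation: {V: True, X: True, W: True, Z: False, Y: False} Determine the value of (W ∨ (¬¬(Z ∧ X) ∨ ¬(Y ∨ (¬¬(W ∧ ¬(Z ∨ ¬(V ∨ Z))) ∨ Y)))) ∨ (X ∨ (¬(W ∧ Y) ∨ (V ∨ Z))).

True

Z ∧ X = False ∧ True = False
¬(Z ∧ X) = ¬False = True
¬¬(Z ∧ X) = ¬True = False
V ∨ Z = True ∨ False = True
¬(V ∨ Z) = ¬True = False
Z ∨ ¬(V ∨ Z) = False ∨ False = False
¬(Z ∨ ¬(V ∨ Z)) = ¬False = True
W ∧ ¬(Z ∨ ¬(V ∨ Z)) = True ∧ True = True
¬(W ∧ ¬(Z ∨ ¬(V ∨ Z))) = ¬True = False
¬¬(W ∧ ¬(Z ∨ ¬(V ∨ Z))) = ¬False = True
¬¬(W ∧ ¬(Z ∨ ¬(V ∨ Z))) ∨ Y = True ∨ False = True
Y ∨ (¬¬(W ∧ ¬(Z ∨ ¬(V ∨ Z))) ∨ Y) = False ∨ True = True
¬(Y ∨ (¬¬(W ∧ ¬(Z ∨ ¬(V ∨ Z))) ∨ Y)) = ¬True = False
¬¬(Z ∧ X) ∨ ¬(Y ∨ (¬¬(W ∧ ¬(Z ∨ ¬(V ∨ Z))) ∨ Y)) = False ∨ False = False
W ∨ (¬¬(Z ∧ X) ∨ ¬(Y ∨ (¬¬(W ∧ ¬(Z ∨ ¬(V ∨ Z))) ∨ Y))) = True ∨ False = True
W ∧ Y = True ∧ False = False
¬(W ∧ Y) = ¬False = True
V ∨ Z = True ∨ False = True
¬(W ∧ Y) ∨ (V ∨ Z) = True ∨ True = True
X ∨ (¬(W ∧ Y) ∨ (V ∨ Z)) = True ∨ True = True
(W ∨ (¬¬(Z ∧ X) ∨ ¬(Y ∨ (¬¬(W ∧ ¬(Z ∨ ¬(V ∨ Z))) ∨ Y)))) ∨ (X ∨ (¬(W ∧ Y) ∨ (V ∨ Z))) = True ∨ True = True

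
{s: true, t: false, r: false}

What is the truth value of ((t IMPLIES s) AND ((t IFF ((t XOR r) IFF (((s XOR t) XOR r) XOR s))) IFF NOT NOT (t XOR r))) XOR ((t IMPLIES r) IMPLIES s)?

t IMPLIES s = false IMPLIES true = true
t XOR r = false XOR false = false
s XOR t = true XOR false = true
(s XOR t) XOR r = true XOR false = true
((s XOR t) XOR r) XOR s = true XOR true = false
(t XOR r) IFF (((s XOR t) XOR r) XOR s) = false IFF false = true
t IFF ((t XOR r) IFF (((s XOR t) XOR r) XOR s)) = false IFF true = false
t XOR r = false XOR false = false
NOT (t XOR r) = NOT false = true
NOT NOT (t XOR r) = NOT true = false
(t IFF ((t XOR r) IFF (((s XOR t) XOR r) XOR s))) IFF NOT NOT (t XOR r) = false IFF false = true
(t IMPLIES s) AND ((t IFF ((t XOR r) IFF (((s XOR t) XOR r) XOR s))) IFF NOT NOT (t XOR r)) = true AND true = true
t IMPLIES r = false IMPLIES false = true
(t IMPLIES r) IMPLIES s = true IMPLIES true = true
((t IMPLIES s) AND ((t IFF ((t XOR r) IFF (((s XOR t) XOR r) XOR s))) IFF NOT NOT (t XOR r))) XOR ((t IMPLIES r) IMPLIES s) = true XOR true = false

false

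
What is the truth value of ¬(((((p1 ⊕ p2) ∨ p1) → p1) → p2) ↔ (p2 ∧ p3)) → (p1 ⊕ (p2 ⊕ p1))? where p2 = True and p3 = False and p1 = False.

p1 ⊕ p2 = False ⊕ True = True
(p1 ⊕ p2) ∨ p1 = True ∨ False = True
((p1 ⊕ p2) ∨ p1) → p1 = True → False = False
(((p1 ⊕ p2) ∨ p1) → p1) → p2 = False → True = True
p2 ∧ p3 = True ∧ False = False
((((p1 ⊕ p2) ∨ p1) → p1) → p2) ↔ (p2 ∧ p3) = True ↔ False = False
¬(((((p1 ⊕ p2) ∨ p1) → p1) → p2) ↔ (p2 ∧ p3)) = ¬False = True
p2 ⊕ p1 = True ⊕ False = True
p1 ⊕ (p2 ⊕ p1) = False ⊕ True = True
¬(((((p1 ⊕ p2) ∨ p1) → p1) → p2) ↔ (p2 ∧ p3)) → (p1 ⊕ (p2 ⊕ p1)) = True → True = True

True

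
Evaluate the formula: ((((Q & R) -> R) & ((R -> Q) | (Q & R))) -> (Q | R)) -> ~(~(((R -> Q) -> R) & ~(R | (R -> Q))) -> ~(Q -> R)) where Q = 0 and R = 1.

Q & R = 0 & 1 = 0
(Q & R) -> R = 0 -> 1 = 1
R -> Q = 1 -> 0 = 0
Q & R = 0 & 1 = 0
(R -> Q) | (Q & R) = 0 | 0 = 0
((Q & R) -> R) & ((R -> Q) | (Q & R)) = 1 & 0 = 0
Q | R = 0 | 1 = 1
(((Q & R) -> R) & ((R -> Q) | (Q & R))) -> (Q | R) = 0 -> 1 = 1
R -> Q = 1 -> 0 = 0
(R -> Q) -> R = 0 -> 1 = 1
R -> Q = 1 -> 0 = 0
R | (R -> Q) = 1 | 0 = 1
~(R | (R -> Q)) = ~1 = 0
((R -> Q) -> R) & ~(R | (R -> Q)) = 1 & 0 = 0
~(((R -> Q) -> R) & ~(R | (R -> Q))) = ~0 = 1
Q -> R = 0 -> 1 = 1
~(Q -> R) = ~1 = 0
~(((R -> Q) -> R) & ~(R | (R -> Q))) -> ~(Q -> R) = 1 -> 0 = 0
~(~(((R -> Q) -> R) & ~(R | (R -> Q))) -> ~(Q -> R)) = ~0 = 1
((((Q & R) -> R) & ((R -> Q) | (Q & R))) -> (Q | R)) -> ~(~(((R -> Q) -> R) & ~(R | (R -> Q))) -> ~(Q -> R)) = 1 -> 1 = 1

1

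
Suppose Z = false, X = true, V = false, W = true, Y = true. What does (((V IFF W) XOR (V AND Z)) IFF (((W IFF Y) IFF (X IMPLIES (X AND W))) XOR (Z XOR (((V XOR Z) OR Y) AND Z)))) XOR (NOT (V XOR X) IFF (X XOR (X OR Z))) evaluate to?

true

Substituting Z=false, X=true, V=false, W=true, Y=true:
V IFF W = false IFF true = false
V AND Z = false AND false = false
(V IFF W) XOR (V AND Z) = false XOR false = false
W IFF Y = true IFF true = true
X AND W = true AND true = true
X IMPLIES (X AND W) = true IMPLIES true = true
(W IFF Y) IFF (X IMPLIES (X AND W)) = true IFF true = true
V XOR Z = false XOR false = false
(V XOR Z) OR Y = false OR true = true
((V XOR Z) OR Y) AND Z = true AND false = false
Z XOR (((V XOR Z) OR Y) AND Z) = false XOR false = false
((W IFF Y) IFF (X IMPLIES (X AND W))) XOR (Z XOR (((V XOR Z) OR Y) AND Z)) = true XOR false = true
((V IFF W) XOR (V AND Z)) IFF (((W IFF Y) IFF (X IMPLIES (X AND W))) XOR (Z XOR (((V XOR Z) OR Y) AND Z))) = false IFF true = false
V XOR X = false XOR true = true
NOT (V XOR X) = NOT true = false
X OR Z = true OR false = true
X XOR (X OR Z) = true XOR true = false
NOT (V XOR X) IFF (X XOR (X OR Z)) = false IFF false = true
(((V IFF W) XOR (V AND Z)) IFF (((W IFF Y) IFF (X IMPLIES (X AND W))) XOR (Z XOR (((V XOR Z) OR Y) AND Z)))) XOR (NOT (V XOR X) IFF (X XOR (X OR Z))) = false XOR true = true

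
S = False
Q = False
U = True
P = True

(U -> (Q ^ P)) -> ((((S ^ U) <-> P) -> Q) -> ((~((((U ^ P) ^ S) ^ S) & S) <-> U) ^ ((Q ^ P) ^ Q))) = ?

True

Q ^ P = False ^ True = True
U -> (Q ^ P) = True -> True = True
S ^ U = False ^ True = True
(S ^ U) <-> P = True <-> True = True
((S ^ U) <-> P) -> Q = True -> False = False
U ^ P = True ^ True = False
(U ^ P) ^ S = False ^ False = False
((U ^ P) ^ S) ^ S = False ^ False = False
(((U ^ P) ^ S) ^ S) & S = False & False = False
~((((U ^ P) ^ S) ^ S) & S) = ~False = True
~((((U ^ P) ^ S) ^ S) & S) <-> U = True <-> True = True
Q ^ P = False ^ True = True
(Q ^ P) ^ Q = True ^ False = True
(~((((U ^ P) ^ S) ^ S) & S) <-> U) ^ ((Q ^ P) ^ Q) = True ^ True = False
(((S ^ U) <-> P) -> Q) -> ((~((((U ^ P) ^ S) ^ S) & S) <-> U) ^ ((Q ^ P) ^ Q)) = False -> False = True
(U -> (Q ^ P)) -> ((((S ^ U) <-> P) -> Q) -> ((~((((U ^ P) ^ S) ^ S) & S) <-> U) ^ ((Q ^ P) ^ Q))) = True -> True = True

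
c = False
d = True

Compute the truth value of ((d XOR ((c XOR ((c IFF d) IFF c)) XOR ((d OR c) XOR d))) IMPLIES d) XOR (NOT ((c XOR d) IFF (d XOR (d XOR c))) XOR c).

c IFF d = False IFF True = False
(c IFF d) IFF c = False IFF False = True
c XOR ((c IFF d) IFF c) = False XOR True = True
d OR c = True OR False = True
(d OR c) XOR d = True XOR True = False
(c XOR ((c IFF d) IFF c)) XOR ((d OR c) XOR d) = True XOR False = True
d XOR ((c XOR ((c IFF d) IFF c)) XOR ((d OR c) XOR d)) = True XOR True = False
(d XOR ((c XOR ((c IFF d) IFF c)) XOR ((d OR c) XOR d))) IMPLIES d = False IMPLIES True = True
c XOR d = False XOR True = True
d XOR c = True XOR False = True
d XOR (d XOR c) = True XOR True = False
(c XOR d) IFF (d XOR (d XOR c)) = True IFF False = False
NOT ((c XOR d) IFF (d XOR (d XOR c))) = NOT False = True
NOT ((c XOR d) IFF (d XOR (d XOR c))) XOR c = True XOR False = True
((d XOR ((c XOR ((c IFF d) IFF c)) XOR ((d OR c) XOR d))) IMPLIES d) XOR (NOT ((c XOR d) IFF (d XOR (d XOR c))) XOR c) = True XOR True = False

False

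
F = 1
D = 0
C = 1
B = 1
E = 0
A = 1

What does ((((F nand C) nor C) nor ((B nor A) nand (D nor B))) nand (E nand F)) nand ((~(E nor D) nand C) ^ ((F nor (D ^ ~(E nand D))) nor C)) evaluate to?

0

F nand C = 1 nand 1 = 0
(F nand C) nor C = 0 nor 1 = 0
B nor A = 1 nor 1 = 0
D nor B = 0 nor 1 = 0
(B nor A) nand (D nor B) = 0 nand 0 = 1
((F nand C) nor C) nor ((B nor A) nand (D nor B)) = 0 nor 1 = 0
E nand F = 0 nand 1 = 1
(((F nand C) nor C) nor ((B nor A) nand (D nor B))) nand (E nand F) = 0 nand 1 = 1
E nor D = 0 nor 0 = 1
~(E nor D) = ~1 = 0
~(E nor D) nand C = 0 nand 1 = 1
E nand D = 0 nand 0 = 1
~(E nand D) = ~1 = 0
D ^ ~(E nand D) = 0 ^ 0 = 0
F nor (D ^ ~(E nand D)) = 1 nor 0 = 0
(F nor (D ^ ~(E nand D))) nor C = 0 nor 1 = 0
(~(E nor D) nand C) ^ ((F nor (D ^ ~(E nand D))) nor C) = 1 ^ 0 = 1
((((F nand C) nor C) nor ((B nor A) nand (D nor B))) nand (E nand F)) nand ((~(E nor D) nand C) ^ ((F nor (D ^ ~(E nand D))) nor C)) = 1 nand 1 = 0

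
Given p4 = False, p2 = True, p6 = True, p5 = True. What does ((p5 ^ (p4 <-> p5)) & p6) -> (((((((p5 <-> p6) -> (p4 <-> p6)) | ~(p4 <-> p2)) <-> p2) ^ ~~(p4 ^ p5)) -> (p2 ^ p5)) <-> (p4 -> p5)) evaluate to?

True

p4 <-> p5 = False <-> True = False
p5 ^ (p4 <-> p5) = True ^ False = True
(p5 ^ (p4 <-> p5)) & p6 = True & True = True
p5 <-> p6 = True <-> True = True
p4 <-> p6 = False <-> True = False
(p5 <-> p6) -> (p4 <-> p6) = True -> False = False
p4 <-> p2 = False <-> True = False
~(p4 <-> p2) = ~False = True
((p5 <-> p6) -> (p4 <-> p6)) | ~(p4 <-> p2) = False | True = True
(((p5 <-> p6) -> (p4 <-> p6)) | ~(p4 <-> p2)) <-> p2 = True <-> True = True
p4 ^ p5 = False ^ True = True
~(p4 ^ p5) = ~True = False
~~(p4 ^ p5) = ~False = True
((((p5 <-> p6) -> (p4 <-> p6)) | ~(p4 <-> p2)) <-> p2) ^ ~~(p4 ^ p5) = True ^ True = False
p2 ^ p5 = True ^ True = False
(((((p5 <-> p6) -> (p4 <-> p6)) | ~(p4 <-> p2)) <-> p2) ^ ~~(p4 ^ p5)) -> (p2 ^ p5) = False -> False = True
p4 -> p5 = False -> True = True
((((((p5 <-> p6) -> (p4 <-> p6)) | ~(p4 <-> p2)) <-> p2) ^ ~~(p4 ^ p5)) -> (p2 ^ p5)) <-> (p4 -> p5) = True <-> True = True
((p5 ^ (p4 <-> p5)) & p6) -> (((((((p5 <-> p6) -> (p4 <-> p6)) | ~(p4 <-> p2)) <-> p2) ^ ~~(p4 ^ p5)) -> (p2 ^ p5)) <-> (p4 -> p5)) = True -> True = True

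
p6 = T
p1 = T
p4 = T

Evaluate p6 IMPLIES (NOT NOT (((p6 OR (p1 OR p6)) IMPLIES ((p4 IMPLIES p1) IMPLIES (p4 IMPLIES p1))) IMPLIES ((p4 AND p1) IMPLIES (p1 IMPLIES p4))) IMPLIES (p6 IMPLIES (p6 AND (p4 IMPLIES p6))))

p1 OR p6 = T OR T = T
p6 OR (p1 OR p6) = T OR T = T
p4 IMPLIES p1 = T IMPLIES T = T
p4 IMPLIES p1 = T IMPLIES T = T
(p4 IMPLIES p1) IMPLIES (p4 IMPLIES p1) = T IMPLIES T = T
(p6 OR (p1 OR p6)) IMPLIES ((p4 IMPLIES p1) IMPLIES (p4 IMPLIES p1)) = T IMPLIES T = T
p4 AND p1 = T AND T = T
p1 IMPLIES p4 = T IMPLIES T = T
(p4 AND p1) IMPLIES (p1 IMPLIES p4) = T IMPLIES T = T
((p6 OR (p1 OR p6)) IMPLIES ((p4 IMPLIES p1) IMPLIES (p4 IMPLIES p1))) IMPLIES ((p4 AND p1) IMPLIES (p1 IMPLIES p4)) = T IMPLIES T = T
NOT (((p6 OR (p1 OR p6)) IMPLIES ((p4 IMPLIES p1) IMPLIES (p4 IMPLIES p1))) IMPLIES ((p4 AND p1) IMPLIES (p1 IMPLIES p4))) = NOT T = F
NOT NOT (((p6 OR (p1 OR p6)) IMPLIES ((p4 IMPLIES p1) IMPLIES (p4 IMPLIES p1))) IMPLIES ((p4 AND p1) IMPLIES (p1 IMPLIES p4))) = NOT F = T
p4 IMPLIES p6 = T IMPLIES T = T
p6 AND (p4 IMPLIES p6) = T AND T = T
p6 IMPLIES (p6 AND (p4 IMPLIES p6)) = T IMPLIES T = T
NOT NOT (((p6 OR (p1 OR p6)) IMPLIES ((p4 IMPLIES p1) IMPLIES (p4 IMPLIES p1))) IMPLIES ((p4 AND p1) IMPLIES (p1 IMPLIES p4))) IMPLIES (p6 IMPLIES (p6 AND (p4 IMPLIES p6))) = T IMPLIES T = T
p6 IMPLIES (NOT NOT (((p6 OR (p1 OR p6)) IMPLIES ((p4 IMPLIES p1) IMPLIES (p4 IMPLIES p1))) IMPLIES ((p4 AND p1) IMPLIES (p1 IMPLIES p4))) IMPLIES (p6 IMPLIES (p6 AND (p4 IMPLIES p6)))) = T IMPLIES T = T

T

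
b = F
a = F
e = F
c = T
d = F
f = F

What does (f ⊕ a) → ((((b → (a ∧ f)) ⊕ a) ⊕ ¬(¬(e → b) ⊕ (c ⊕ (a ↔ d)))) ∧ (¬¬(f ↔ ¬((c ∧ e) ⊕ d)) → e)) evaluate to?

T

Substituting b=F, a=F, e=F, c=T, d=F, f=F:
f ⊕ a = F ⊕ F = F
a ∧ f = F ∧ F = F
b → (a ∧ f) = F → F = T
(b → (a ∧ f)) ⊕ a = T ⊕ F = T
e → b = F → F = T
¬(e → b) = ¬T = F
a ↔ d = F ↔ F = T
c ⊕ (a ↔ d) = T ⊕ T = F
¬(e → b) ⊕ (c ⊕ (a ↔ d)) = F ⊕ F = F
¬(¬(e → b) ⊕ (c ⊕ (a ↔ d))) = ¬F = T
((b → (a ∧ f)) ⊕ a) ⊕ ¬(¬(e → b) ⊕ (c ⊕ (a ↔ d))) = T ⊕ T = F
c ∧ e = T ∧ F = F
(c ∧ e) ⊕ d = F ⊕ F = F
¬((c ∧ e) ⊕ d) = ¬F = T
f ↔ ¬((c ∧ e) ⊕ d) = F ↔ T = F
¬(f ↔ ¬((c ∧ e) ⊕ d)) = ¬F = T
¬¬(f ↔ ¬((c ∧ e) ⊕ d)) = ¬T = F
¬¬(f ↔ ¬((c ∧ e) ⊕ d)) → e = F → F = T
(((b → (a ∧ f)) ⊕ a) ⊕ ¬(¬(e → b) ⊕ (c ⊕ (a ↔ d)))) ∧ (¬¬(f ↔ ¬((c ∧ e) ⊕ d)) → e) = F ∧ T = F
(f ⊕ a) → ((((b → (a ∧ f)) ⊕ a) ⊕ ¬(¬(e → b) ⊕ (c ⊕ (a ↔ d)))) ∧ (¬¬(f ↔ ¬((c ∧ e) ⊕ d)) → e)) = F → F = T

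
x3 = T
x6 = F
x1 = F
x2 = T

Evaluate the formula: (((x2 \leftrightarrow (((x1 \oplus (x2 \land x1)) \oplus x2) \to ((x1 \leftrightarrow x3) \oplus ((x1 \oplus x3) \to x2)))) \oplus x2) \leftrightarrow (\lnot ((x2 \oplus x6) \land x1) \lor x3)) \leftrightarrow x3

F

x2 \land x1 = T \land F = F
x1 \oplus (x2 \land x1) = F \oplus F = F
(x1 \oplus (x2 \land x1)) \oplus x2 = F \oplus T = T
x1 \leftrightarrow x3 = F \leftrightarrow T = F
x1 \oplus x3 = F \oplus T = T
(x1 \oplus x3) \to x2 = T \to T = T
(x1 \leftrightarrow x3) \oplus ((x1 \oplus x3) \to x2) = F \oplus T = T
((x1 \oplus (x2 \land x1)) \oplus x2) \to ((x1 \leftrightarrow x3) \oplus ((x1 \oplus x3) \to x2)) = T \to T = T
x2 \leftrightarrow (((x1 \oplus (x2 \land x1)) \oplus x2) \to ((x1 \leftrightarrow x3) \oplus ((x1 \oplus x3) \to x2))) = T \leftrightarrow T = T
(x2 \leftrightarrow (((x1 \oplus (x2 \land x1)) \oplus x2) \to ((x1 \leftrightarrow x3) \oplus ((x1 \oplus x3) \to x2)))) \oplus x2 = T \oplus T = F
x2 \oplus x6 = T \oplus F = T
(x2 \oplus x6) \land x1 = T \land F = F
\lnot ((x2 \oplus x6) \land x1) = \lnot F = T
\lnot ((x2 \oplus x6) \land x1) \lor x3 = T \lor T = T
((x2 \leftrightarrow (((x1 \oplus (x2 \land x1)) \oplus x2) \to ((x1 \leftrightarrow x3) \oplus ((x1 \oplus x3) \to x2)))) \oplus x2) \leftrightarrow (\lnot ((x2 \oplus x6) \land x1) \lor x3) = F \leftrightarrow T = F
(((x2 \leftrightarrow (((x1 \oplus (x2 \land x1)) \oplus x2) \to ((x1 \leftrightarrow x3) \oplus ((x1 \oplus x3) \to x2)))) \oplus x2) \leftrightarrow (\lnot ((x2 \oplus x6) \land x1) \lor x3)) \leftrightarrow x3 = F \leftrightarrow T = F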